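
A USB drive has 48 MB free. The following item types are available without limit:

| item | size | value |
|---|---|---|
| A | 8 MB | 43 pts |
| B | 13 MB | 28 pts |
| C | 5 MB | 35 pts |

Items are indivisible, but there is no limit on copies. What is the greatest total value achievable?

Best value-per-unit is C at 35/5; filling with it alone gives 9×35 = 315.
Optimal mix: 1×A + 8×C → size 48, value 323.

323 pts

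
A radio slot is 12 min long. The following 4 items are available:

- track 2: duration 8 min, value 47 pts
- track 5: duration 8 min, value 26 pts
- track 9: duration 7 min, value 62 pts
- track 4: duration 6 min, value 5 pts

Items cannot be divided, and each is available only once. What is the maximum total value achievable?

Check high-value combinations within 12 min:
- track 9: duration 7, value 62
- track 2: duration 8, value 47
- track 5: duration 8, value 26
Best: 62 pts.

62 pts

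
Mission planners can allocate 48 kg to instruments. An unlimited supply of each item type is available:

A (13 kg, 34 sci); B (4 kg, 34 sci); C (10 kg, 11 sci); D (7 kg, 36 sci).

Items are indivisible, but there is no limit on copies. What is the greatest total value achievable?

408 sci

Best value-per-unit is B at 34/4, and filling with it alone uses mass 12×4=48. No mix of the others beats 12×34 = 408.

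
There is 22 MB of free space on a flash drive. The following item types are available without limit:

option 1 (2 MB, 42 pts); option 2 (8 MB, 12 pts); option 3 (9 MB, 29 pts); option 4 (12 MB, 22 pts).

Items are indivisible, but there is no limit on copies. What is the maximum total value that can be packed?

Best value-per-unit is option 1 at 42/2, and filling with it alone uses size 11×2=22. No mix of the others beats 11×42 = 462.

462 pts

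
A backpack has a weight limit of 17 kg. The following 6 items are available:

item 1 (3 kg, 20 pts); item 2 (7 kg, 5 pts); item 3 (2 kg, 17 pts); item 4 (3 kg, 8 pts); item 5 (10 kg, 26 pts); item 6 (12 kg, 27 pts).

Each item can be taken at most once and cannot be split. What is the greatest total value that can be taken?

Check high-value combinations within 17 kg:
- item 1+item 3+item 6: weight 3+2+12=17, value 20+17+27=64
- item 1+item 3+item 5: weight 3+2+10=15, value 20+17+26=63
- item 1+item 4+item 5: weight 3+3+10=16, value 20+8+26=54
- item 3+item 4+item 6: weight 2+3+12=17, value 17+8+27=52
Best: 64 pts.

64 pts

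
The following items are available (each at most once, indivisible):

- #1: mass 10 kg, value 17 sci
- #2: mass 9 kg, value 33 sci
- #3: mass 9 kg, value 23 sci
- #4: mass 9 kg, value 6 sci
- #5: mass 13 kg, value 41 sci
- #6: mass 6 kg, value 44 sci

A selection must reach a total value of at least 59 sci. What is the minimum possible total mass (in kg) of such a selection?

15

Subsets with value ≥ 59, sorted by total mass:
- #2+#6: mass 15, value 77
- #3+#6: mass 15, value 67
Minimum mass: 15 kg.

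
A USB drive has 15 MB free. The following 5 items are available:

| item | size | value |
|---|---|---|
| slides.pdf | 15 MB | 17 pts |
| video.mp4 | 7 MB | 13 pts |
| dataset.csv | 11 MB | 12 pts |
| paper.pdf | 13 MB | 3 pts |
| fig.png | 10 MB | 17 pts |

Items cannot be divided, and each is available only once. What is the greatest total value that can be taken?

17 pts

Check high-value combinations within 15 MB:
- fig.png: size 10, value 17
- slides.pdf: size 15, value 17
- video.mp4: size 7, value 13
- dataset.csv: size 11, value 12
Best: 17 pts.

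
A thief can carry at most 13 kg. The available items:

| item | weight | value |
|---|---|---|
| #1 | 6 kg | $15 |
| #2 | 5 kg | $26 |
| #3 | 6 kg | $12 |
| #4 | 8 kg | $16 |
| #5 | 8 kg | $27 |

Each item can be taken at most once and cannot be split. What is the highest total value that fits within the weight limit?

$53

Check high-value combinations within 13 kg:
- #2+#5: weight 5+8=13, value 26+27=53
- #2+#4: weight 5+8=13, value 26+16=42
- #1+#2: weight 6+5=11, value 15+26=41
- #2+#3: weight 5+6=11, value 26+12=38
Best: $53.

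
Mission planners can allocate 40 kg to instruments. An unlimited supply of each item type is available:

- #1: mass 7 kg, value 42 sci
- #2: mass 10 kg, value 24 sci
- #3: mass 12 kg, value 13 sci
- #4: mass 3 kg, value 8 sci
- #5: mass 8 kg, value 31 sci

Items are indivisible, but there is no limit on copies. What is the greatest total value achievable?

Best value-per-unit is #1 at 42/7; filling with it alone gives 5×42 = 210.
Optimal mix: 5×#1 + 1×#4 → mass 38, value 218.

218 sci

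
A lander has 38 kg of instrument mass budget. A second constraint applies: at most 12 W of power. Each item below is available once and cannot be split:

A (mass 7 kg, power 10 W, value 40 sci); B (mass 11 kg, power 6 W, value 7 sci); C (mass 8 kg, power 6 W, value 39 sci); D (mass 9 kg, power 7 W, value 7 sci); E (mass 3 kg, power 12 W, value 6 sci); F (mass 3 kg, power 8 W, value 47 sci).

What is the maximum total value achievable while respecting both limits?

47 sci

Feasible sets respecting both limits:
- F: mass 3, power 8, value 47
- B+C: mass 19, power 12, value 46
- A: mass 7, power 10, value 40
Best: 47 sci.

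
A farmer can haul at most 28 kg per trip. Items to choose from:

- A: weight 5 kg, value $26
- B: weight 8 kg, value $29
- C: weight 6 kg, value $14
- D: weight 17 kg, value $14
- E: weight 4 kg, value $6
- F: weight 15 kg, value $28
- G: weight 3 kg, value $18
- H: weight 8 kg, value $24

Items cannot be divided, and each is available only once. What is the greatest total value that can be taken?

Check high-value combinations within 28 kg:
- A+B+E+G+H: weight 5+8+4+3+8=28, value 26+29+6+18+24=103
- A+B+G+H: weight 5+8+3+8=24, value 26+29+18+24=97
- A+B+C+E+G: weight 5+8+6+4+3=26, value 26+29+14+6+18=93
- A+B+C+H: weight 5+8+6+8=27, value 26+29+14+24=93
Best: $103.

$103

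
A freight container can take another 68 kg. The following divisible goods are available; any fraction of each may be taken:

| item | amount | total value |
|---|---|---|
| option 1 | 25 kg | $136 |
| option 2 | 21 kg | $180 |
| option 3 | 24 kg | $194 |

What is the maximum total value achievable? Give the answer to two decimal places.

499.12

Take in order of value per unit:
- option 2 (180/21 per unit): all 21 → value 180, running total 180.00
- option 3 (194/24 per unit): all 24 → value 194, running total 374.00
- option 1 (136/25 per unit): 23 of 25 → value 23×136/25 = 125.1200, running total 499.12
Total 499.12.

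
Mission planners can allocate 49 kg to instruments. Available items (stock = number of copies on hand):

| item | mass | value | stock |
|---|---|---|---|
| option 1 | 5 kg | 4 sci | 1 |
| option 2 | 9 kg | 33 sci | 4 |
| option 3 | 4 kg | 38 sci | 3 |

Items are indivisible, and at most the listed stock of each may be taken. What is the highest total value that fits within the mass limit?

246 sci

Best selections within mass 49 and stock limits:
- 4×option 2 + 3×option 3: mass 48, value 246
- 1×option 1 + 3×option 2 + 3×option 3: mass 44, value 217
- 3×option 2 + 3×option 3: mass 39, value 213
Best: 246 sci.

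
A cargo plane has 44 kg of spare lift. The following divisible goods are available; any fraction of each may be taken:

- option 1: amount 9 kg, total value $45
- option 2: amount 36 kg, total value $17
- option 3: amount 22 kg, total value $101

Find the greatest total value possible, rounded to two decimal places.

Take in order of value per unit:
- option 1 (45/9 per unit): all 9 → value 45, running total 45.00
- option 3 (101/22 per unit): all 22 → value 101, running total 146.00
- option 2 (17/36 per unit): 13 of 36 → value 13×17/36 = 6.1389, running total 152.14
Total 152.14.

152.14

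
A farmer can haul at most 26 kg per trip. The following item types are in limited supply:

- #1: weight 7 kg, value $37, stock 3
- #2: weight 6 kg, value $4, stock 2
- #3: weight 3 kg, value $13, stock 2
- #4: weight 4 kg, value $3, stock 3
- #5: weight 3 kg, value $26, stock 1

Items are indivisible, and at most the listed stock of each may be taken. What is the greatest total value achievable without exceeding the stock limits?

$137

Top feasible selections:
- 3×#1 + 1×#5: weight 24, value 137
- 2×#1 + 2×#3 + 1×#5: weight 23, value 126
Best: $137.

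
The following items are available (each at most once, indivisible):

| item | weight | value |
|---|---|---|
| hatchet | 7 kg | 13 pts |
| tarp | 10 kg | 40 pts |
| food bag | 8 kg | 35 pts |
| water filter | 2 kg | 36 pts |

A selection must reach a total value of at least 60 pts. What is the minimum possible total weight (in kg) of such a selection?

Subsets with value ≥ 60, sorted by total weight:
- food bag+water filter: weight 10, value 71
- tarp+water filter: weight 12, value 76
Minimum weight: 10 kg.

10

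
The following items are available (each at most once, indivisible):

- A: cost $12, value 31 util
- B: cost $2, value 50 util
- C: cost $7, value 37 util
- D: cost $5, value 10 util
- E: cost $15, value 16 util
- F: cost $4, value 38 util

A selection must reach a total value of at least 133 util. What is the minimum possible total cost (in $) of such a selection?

Subsets with value ≥ 133, sorted by total cost:
- B+C+D+F: cost 18, value 135
- A+B+C+F: cost 25, value 156
Minimum cost: 18 $.

18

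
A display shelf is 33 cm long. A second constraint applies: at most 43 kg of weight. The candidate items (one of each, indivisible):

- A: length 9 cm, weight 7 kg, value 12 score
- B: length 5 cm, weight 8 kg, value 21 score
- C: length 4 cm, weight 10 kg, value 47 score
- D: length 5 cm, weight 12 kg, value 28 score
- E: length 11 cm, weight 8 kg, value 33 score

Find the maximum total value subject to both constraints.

129 score

Feasible sets respecting both limits:
- B+C+D+E: length 25, weight 38, value 129
- A+C+D+E: length 29, weight 37, value 120
- A+B+C+E: length 29, weight 33, value 113
Best: 129 score.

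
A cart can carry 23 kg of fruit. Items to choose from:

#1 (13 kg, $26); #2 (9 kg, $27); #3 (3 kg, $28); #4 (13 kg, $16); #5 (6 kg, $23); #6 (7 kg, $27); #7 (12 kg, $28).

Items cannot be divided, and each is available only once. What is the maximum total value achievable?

$83

Check high-value combinations within 23 kg:
- #3+#6+#7: weight 3+7+12=22, value 28+27+28=83
- #2+#3+#6: weight 9+3+7=19, value 27+28+27=82
- #1+#3+#6: weight 13+3+7=23, value 26+28+27=81
- #3+#5+#7: weight 3+6+12=21, value 28+23+28=79
- #3+#5+#6: weight 3+6+7=16, value 28+23+27=78
Best: $83.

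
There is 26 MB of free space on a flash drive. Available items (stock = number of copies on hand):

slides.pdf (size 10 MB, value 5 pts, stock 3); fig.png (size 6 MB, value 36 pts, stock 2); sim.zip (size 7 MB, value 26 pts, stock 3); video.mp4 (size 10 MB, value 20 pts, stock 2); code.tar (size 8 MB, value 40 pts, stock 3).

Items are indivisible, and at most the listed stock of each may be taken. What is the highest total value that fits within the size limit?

Best selections within size 26 and stock limits:
- 2×fig.png + 2×sim.zip: size 26, value 124
- 3×code.tar: size 24, value 120
- 1×fig.png + 2×code.tar: size 22, value 116
- 2×fig.png + 1×code.tar: size 20, value 112
Best: 124 pts.

124 pts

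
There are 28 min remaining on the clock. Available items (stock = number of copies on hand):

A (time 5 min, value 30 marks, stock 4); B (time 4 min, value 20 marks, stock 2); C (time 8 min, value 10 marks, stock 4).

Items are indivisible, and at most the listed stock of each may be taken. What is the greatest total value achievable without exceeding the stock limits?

Best selections within time 28 and stock limits:
- 4×A + 2×B: time 28, value 160
- 4×A + 1×B: time 24, value 140
- 3×A + 2×B: time 23, value 130
Best: 160 marks.

160 marks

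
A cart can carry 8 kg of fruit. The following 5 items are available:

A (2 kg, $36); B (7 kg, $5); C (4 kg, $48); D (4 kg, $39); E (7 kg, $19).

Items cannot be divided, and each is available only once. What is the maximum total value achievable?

$87

Check high-value combinations within 8 kg:
- C+D: weight 4+4=8, value 48+39=87
- A+C: weight 2+4=6, value 36+48=84
- A+D: weight 2+4=6, value 36+39=75
Best: $87.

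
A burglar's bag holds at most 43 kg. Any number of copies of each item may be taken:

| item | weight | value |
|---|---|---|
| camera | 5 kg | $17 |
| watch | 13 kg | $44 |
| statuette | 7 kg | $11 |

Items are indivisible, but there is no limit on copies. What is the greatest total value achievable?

Best value-per-unit is camera at 17/5; filling with it alone gives 8×17 = 136.
Optimal mix: 6×camera + 1×watch → weight 43, value 146.

$146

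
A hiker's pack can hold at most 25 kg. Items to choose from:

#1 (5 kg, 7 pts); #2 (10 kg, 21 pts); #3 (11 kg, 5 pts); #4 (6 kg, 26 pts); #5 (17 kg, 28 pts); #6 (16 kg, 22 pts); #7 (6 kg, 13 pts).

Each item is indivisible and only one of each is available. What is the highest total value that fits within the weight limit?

60 pts

Check high-value combinations within 25 kg:
- #2+#4+#7: weight 10+6+6=22, value 21+26+13=60
- #1+#2+#4: weight 5+10+6=21, value 7+21+26=54
- #4+#5: weight 6+17=23, value 26+28=54
- #4+#6: weight 6+16=22, value 26+22=48
Best: 60 pts.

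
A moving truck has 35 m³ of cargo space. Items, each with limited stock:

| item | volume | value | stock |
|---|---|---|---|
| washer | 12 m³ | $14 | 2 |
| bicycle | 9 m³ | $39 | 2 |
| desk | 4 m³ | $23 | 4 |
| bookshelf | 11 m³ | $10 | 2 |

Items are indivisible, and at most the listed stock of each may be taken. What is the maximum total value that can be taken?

$170

Best selections within volume 35 and stock limits:
- 2×bicycle + 4×desk: volume 34, value 170
- 2×bicycle + 3×desk: volume 30, value 147
- 1×bicycle + 4×desk: volume 25, value 131
- 2×bicycle + 2×desk: volume 26, value 124
Best: $170.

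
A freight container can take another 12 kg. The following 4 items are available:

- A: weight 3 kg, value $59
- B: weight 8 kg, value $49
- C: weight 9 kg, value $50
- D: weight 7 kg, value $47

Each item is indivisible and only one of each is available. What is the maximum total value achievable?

Check high-value combinations within 12 kg:
- A+C: weight 3+9=12, value 59+50=109
- A+B: weight 3+8=11, value 59+49=108
- A+D: weight 3+7=10, value 59+47=106
- A: weight 3, value 59
- C: weight 9, value 50
Best: $109.

$109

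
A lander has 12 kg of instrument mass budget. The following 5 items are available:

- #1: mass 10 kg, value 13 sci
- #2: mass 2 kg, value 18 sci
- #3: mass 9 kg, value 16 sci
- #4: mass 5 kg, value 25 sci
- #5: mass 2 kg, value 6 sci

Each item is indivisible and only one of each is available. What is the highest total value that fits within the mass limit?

Check high-value combinations within 12 kg:
- #2+#4+#5: mass 2+5+2=9, value 18+25+6=49
- #2+#4: mass 2+5=7, value 18+25=43
- #2+#3: mass 2+9=11, value 18+16=34
Best: 49 sci.

49 sci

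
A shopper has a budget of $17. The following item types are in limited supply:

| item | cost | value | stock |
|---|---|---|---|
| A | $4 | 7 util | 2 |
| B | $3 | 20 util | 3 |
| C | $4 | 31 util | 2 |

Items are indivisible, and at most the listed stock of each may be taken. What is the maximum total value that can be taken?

Top feasible selections:
- 3×B + 2×C: cost 17, value 122
- 2×B + 2×C: cost 14, value 102
- 1×A + 3×B + 1×C: cost 17, value 98
Best: 122 util.

122 util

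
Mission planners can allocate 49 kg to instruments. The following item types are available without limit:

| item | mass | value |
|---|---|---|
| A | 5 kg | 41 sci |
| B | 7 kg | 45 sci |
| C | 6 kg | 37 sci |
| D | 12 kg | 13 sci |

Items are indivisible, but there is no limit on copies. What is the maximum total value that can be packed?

Best value-per-unit is A at 41/5; filling with it alone gives 9×41 = 369.
Optimal mix: 7×A + 2×B → mass 49, value 377.

377 sci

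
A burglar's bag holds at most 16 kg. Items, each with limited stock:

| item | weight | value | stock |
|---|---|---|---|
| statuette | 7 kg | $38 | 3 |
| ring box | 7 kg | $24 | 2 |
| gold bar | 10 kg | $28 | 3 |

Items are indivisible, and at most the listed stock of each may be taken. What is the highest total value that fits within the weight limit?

Best selections within weight 16 and stock limits:
- 2×statuette: weight 14, value 76
- 1×statuette + 1×ring box: weight 14, value 62
Best: $76.

$76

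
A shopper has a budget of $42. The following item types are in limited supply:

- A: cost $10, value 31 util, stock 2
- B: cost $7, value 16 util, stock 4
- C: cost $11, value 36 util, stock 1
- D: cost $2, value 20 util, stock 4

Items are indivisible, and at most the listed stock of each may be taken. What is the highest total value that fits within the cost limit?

Best selections within cost 42 and stock limits:
- 2×A + 1×C + 4×D: cost 39, value 178
- 2×A + 2×B + 4×D: cost 42, value 174
- 3×B + 1×C + 4×D: cost 40, value 164
- 1×A + 1×B + 1×C + 4×D: cost 36, value 163
Best: 178 util.

178 util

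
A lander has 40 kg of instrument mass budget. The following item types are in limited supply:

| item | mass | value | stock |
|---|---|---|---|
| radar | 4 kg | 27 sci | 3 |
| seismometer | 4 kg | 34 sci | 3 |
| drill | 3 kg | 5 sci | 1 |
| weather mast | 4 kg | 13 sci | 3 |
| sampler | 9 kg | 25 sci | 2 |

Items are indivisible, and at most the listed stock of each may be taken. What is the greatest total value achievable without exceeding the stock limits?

227 sci

Best selections within mass 40 and stock limits:
- 3×radar + 3×seismometer + 1×drill + 3×weather mast: mass 39, value 227
- 3×radar + 3×seismometer + 1×drill + 1×weather mast + 1×sampler: mass 40, value 226
- 3×radar + 3×seismometer + 3×weather mast: mass 36, value 222
- 3×radar + 3×seismometer + 1×weather mast + 1×sampler: mass 37, value 221
Best: 227 sci.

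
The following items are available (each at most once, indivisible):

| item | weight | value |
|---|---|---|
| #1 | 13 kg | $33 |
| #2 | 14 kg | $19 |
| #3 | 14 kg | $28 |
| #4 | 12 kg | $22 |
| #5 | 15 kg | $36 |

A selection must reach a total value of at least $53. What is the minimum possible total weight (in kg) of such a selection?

Subsets with value ≥ 53, sorted by total weight:
- #1+#4: weight 25, value 55
- #1+#3: weight 27, value 61
- #4+#5: weight 27, value 58
- #1+#5: weight 28, value 69
Minimum weight: 25 kg.

25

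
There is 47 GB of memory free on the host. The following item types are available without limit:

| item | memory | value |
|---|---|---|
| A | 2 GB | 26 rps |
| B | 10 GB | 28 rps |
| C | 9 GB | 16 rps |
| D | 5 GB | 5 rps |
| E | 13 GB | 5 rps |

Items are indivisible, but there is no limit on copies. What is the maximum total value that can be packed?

598 rps

Best value-per-unit is A at 26/2, and filling with it alone uses memory 23×2=46. No mix of the others beats 23×26 = 598.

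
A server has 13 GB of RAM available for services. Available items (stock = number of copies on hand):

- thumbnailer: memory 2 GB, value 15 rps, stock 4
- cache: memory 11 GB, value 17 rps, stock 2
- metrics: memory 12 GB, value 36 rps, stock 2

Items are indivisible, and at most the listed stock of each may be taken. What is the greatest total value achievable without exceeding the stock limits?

60 rps

Top feasible selections:
- 4×thumbnailer: memory 8, value 60
- 3×thumbnailer: memory 6, value 45
- 1×metrics: memory 12, value 36
- 1×thumbnailer + 1×cache: memory 13, value 32
Best: 60 rps.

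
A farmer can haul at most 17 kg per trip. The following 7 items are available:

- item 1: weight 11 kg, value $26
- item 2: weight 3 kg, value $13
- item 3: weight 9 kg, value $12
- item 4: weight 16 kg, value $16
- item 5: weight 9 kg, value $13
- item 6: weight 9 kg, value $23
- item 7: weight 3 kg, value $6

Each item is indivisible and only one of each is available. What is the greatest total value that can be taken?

$45

Check high-value combinations within 17 kg:
- item 1+item 2+item 7: weight 11+3+3=17, value 26+13+6=45
- item 2+item 6+item 7: weight 3+9+3=15, value 13+23+6=42
- item 1+item 2: weight 11+3=14, value 26+13=39
- item 2+item 6: weight 3+9=12, value 13+23=36
Best: $45.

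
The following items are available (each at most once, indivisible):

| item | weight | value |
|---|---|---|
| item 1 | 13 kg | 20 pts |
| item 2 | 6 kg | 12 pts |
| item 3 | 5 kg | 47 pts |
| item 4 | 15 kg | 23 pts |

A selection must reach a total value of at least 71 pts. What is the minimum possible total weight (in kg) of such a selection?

24

Subsets with value ≥ 71, sorted by total weight:
- item 1+item 2+item 3: weight 24, value 79
- item 2+item 3+item 4: weight 26, value 82
Minimum weight: 24 kg.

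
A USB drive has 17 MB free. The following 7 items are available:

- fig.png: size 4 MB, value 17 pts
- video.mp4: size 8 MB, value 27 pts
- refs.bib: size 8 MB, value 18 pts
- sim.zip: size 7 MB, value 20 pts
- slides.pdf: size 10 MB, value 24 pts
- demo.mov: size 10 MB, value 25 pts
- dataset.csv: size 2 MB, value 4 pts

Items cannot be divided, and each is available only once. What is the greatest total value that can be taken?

51 pts

Check high-value combinations within 17 MB:
- video.mp4+sim.zip+dataset.csv: size 8+7+2=17, value 27+20+4=51
- fig.png+video.mp4+dataset.csv: size 4+8+2=14, value 17+27+4=48
- video.mp4+sim.zip: size 8+7=15, value 27+20=47
Best: 51 pts.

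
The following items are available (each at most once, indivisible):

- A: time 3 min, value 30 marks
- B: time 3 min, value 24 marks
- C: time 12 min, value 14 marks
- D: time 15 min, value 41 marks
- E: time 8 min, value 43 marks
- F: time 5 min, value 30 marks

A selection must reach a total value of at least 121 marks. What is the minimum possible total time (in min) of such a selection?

19

Subsets with value ≥ 121, sorted by total time:
- A+B+E+F: time 19, value 127
- A+B+D+F: time 26, value 125
- A+B+D+E: time 29, value 138
- A+D+E+F: time 31, value 144
Minimum time: 19 min.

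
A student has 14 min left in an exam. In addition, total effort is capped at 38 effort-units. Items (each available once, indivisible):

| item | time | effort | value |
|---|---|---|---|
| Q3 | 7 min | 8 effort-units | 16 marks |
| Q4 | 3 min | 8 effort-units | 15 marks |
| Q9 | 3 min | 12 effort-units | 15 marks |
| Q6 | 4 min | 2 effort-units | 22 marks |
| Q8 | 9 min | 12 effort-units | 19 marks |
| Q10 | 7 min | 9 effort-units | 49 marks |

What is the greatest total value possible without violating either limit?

86 marks

Feasible sets respecting both limits:
- Q4+Q6+Q10: time 14, effort 19, value 86
- Q9+Q6+Q10: time 14, effort 23, value 86
- Q4+Q9+Q10: time 13, effort 29, value 79
Best: 86 marks.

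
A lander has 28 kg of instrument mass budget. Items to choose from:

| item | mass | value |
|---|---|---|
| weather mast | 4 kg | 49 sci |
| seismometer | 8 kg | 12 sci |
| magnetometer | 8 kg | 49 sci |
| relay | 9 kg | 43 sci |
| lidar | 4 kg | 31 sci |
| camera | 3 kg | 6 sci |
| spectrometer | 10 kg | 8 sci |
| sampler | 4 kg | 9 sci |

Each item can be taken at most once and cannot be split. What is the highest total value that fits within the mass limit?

178 sci

Check high-value combinations within 28 kg:
- weather mast+magnetometer+relay+lidar+camera: mass 4+8+9+4+3=28, value 49+49+43+31+6=178
- weather mast+magnetometer+relay+lidar: mass 4+8+9+4=25, value 49+49+43+31=172
- weather mast+magnetometer+relay+camera+sampler: mass 4+8+9+3+4=28, value 49+49+43+6+9=156
- weather mast+magnetometer+relay+sampler: mass 4+8+9+4=25, value 49+49+43+9=150
Best: 178 sci.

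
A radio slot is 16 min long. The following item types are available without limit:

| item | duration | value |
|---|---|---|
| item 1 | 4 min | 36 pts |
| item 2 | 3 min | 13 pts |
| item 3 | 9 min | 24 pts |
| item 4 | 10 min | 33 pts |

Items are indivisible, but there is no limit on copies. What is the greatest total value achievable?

144 pts

Best value-per-unit is item 1 at 36/4, and filling with it alone uses duration 4×4=16. No mix of the others beats 4×36 = 144.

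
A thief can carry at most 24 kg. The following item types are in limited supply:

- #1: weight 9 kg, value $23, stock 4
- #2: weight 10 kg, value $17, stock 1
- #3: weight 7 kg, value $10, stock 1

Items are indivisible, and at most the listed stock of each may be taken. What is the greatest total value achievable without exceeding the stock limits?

Top feasible selections:
- 2×#1: weight 18, value 46
- 1×#1 + 1×#2: weight 19, value 40
Best: $46.

$46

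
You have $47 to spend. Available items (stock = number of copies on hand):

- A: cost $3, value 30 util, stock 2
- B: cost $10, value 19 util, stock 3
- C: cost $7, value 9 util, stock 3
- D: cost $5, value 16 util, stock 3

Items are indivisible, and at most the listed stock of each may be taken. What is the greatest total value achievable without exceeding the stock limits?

Top feasible selections:
- 2×A + 3×B + 2×D: cost 46, value 149
- 2×A + 2×B + 3×D: cost 41, value 146
Best: 149 util.

149 util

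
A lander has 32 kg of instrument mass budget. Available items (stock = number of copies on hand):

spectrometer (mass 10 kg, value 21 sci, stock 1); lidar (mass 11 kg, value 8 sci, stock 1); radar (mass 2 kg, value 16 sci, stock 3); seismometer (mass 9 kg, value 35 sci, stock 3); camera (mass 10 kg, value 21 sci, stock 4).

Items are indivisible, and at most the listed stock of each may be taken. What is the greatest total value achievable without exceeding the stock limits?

Best selections within mass 32 and stock limits:
- 2×radar + 3×seismometer: mass 31, value 137
- 2×radar + 2×seismometer + 1×camera: mass 32, value 123
Best: 137 sci.

137 sci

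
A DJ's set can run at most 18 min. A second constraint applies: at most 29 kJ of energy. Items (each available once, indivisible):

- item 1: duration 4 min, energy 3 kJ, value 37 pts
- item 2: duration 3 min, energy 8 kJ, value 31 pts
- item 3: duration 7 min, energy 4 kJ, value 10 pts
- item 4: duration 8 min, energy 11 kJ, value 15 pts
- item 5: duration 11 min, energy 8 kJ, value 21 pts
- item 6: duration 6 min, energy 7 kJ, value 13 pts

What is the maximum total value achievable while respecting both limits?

Feasible sets respecting both limits:
- item 1+item 2+item 5: duration 18, energy 19, value 89
- item 1+item 2+item 4: duration 15, energy 22, value 83
- item 1+item 2+item 6: duration 13, energy 18, value 81
Best: 89 pts.

89 pts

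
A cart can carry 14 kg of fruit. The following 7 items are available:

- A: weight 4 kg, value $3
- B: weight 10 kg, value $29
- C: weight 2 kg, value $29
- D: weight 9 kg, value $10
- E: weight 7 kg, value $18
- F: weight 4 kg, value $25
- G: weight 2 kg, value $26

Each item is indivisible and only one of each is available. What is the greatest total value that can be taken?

$84

Check high-value combinations within 14 kg:
- B+C+G: weight 10+2+2=14, value 29+29+26=84
- A+C+F+G: weight 4+2+4+2=12, value 3+29+25+26=83
- C+F+G: weight 2+4+2=8, value 29+25+26=80
- C+E+G: weight 2+7+2=11, value 29+18+26=73
Best: $84.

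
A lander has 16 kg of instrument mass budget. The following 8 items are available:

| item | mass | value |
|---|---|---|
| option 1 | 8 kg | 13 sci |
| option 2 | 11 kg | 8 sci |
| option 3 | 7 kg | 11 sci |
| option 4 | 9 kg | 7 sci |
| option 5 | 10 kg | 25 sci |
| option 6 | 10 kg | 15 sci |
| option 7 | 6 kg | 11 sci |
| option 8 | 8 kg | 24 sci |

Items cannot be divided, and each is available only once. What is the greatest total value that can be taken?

37 sci

This is a 0/1 knapsack; check combinations near the capacity.
- option 1+option 8: mass 8+8=16, value 13+24=37
- option 5+option 7: mass 10+6=16, value 25+11=36
- option 7+option 8: mass 6+8=14, value 11+24=35
Best: 37 sci.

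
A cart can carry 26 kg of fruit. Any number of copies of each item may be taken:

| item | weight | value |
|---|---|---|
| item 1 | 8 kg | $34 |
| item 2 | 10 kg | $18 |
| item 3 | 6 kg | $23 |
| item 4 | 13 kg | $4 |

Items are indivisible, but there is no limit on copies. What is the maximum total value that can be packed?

Best value-per-unit is item 1 at 34/8; filling with it alone gives 3×34 = 102.
Optimal mix: 1×item 1 + 3×item 3 → weight 26, value 103.

$103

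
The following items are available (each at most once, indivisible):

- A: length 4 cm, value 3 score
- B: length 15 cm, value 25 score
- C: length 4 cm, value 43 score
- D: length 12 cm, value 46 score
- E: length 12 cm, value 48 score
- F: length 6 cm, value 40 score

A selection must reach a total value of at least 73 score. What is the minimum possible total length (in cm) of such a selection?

10

Subsets with value ≥ 73, sorted by total length:
- C+F: length 10, value 83
- A+C+F: length 14, value 86
Minimum length: 10 cm.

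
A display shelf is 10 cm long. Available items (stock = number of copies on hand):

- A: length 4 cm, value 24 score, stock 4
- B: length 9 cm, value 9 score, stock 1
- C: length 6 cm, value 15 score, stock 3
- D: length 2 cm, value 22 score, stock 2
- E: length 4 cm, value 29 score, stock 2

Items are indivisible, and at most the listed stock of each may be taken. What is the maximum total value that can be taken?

Best selections within length 10 and stock limits:
- 1×D + 2×E: length 10, value 80
- 1×A + 1×D + 1×E: length 10, value 75
Best: 80 score.

80 score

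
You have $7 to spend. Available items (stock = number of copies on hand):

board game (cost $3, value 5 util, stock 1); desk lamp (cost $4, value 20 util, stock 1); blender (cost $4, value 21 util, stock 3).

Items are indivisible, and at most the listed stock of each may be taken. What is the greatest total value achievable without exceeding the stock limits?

26 util

Top feasible selections:
- 1×board game + 1×blender: cost 7, value 26
- 1×board game + 1×desk lamp: cost 7, value 25
- 1×blender: cost 4, value 21
Best: 26 util.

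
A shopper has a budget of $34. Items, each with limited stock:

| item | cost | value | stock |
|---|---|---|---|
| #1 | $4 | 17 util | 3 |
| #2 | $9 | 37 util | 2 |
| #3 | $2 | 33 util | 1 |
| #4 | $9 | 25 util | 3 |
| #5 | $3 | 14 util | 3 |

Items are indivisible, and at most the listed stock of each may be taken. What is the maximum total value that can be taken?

Top feasible selections:
- 2×#1 + 2×#2 + 1×#3 + 2×#5: cost 34, value 169
- 1×#1 + 2×#2 + 1×#3 + 3×#5: cost 33, value 166
Best: 169 util.

169 util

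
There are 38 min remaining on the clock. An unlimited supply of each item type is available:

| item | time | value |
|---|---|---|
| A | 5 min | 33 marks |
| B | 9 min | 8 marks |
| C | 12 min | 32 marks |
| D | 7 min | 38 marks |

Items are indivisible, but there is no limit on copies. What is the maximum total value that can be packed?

Best value-per-unit is A at 33/5; filling with it alone gives 7×33 = 231.
Optimal mix: 6×A + 1×D → time 37, value 236.

236 marks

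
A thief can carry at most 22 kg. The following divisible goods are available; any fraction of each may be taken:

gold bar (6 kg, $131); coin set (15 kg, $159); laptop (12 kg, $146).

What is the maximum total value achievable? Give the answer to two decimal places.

319.40

Take in order of value per unit:
- gold bar (131/6 per unit): all 6 → value 131, running total 131.00
- laptop (146/12 per unit): all 12 → value 146, running total 277.00
- coin set (159/15 per unit): 4 of 15 → value 4×159/15 = 42.4000, running total 319.40
Total 319.40.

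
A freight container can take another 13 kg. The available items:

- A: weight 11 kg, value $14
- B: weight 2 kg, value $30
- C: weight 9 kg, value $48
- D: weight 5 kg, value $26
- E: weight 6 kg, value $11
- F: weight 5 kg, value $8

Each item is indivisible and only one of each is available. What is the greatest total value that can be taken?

Check high-value combinations within 13 kg:
- B+C: weight 2+9=11, value 30+48=78
- B+D+E: weight 2+5+6=13, value 30+26+11=67
- B+D+F: weight 2+5+5=12, value 30+26+8=64
Best: $78.

$78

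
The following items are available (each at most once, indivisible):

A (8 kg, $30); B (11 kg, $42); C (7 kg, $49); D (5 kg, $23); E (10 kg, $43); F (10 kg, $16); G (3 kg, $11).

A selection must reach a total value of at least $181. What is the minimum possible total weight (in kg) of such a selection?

41

Subsets with value ≥ 181, sorted by total weight:
- A+B+C+D+E: weight 41, value 187
- A+B+C+D+E+G: weight 44, value 198
- B+C+D+E+F+G: weight 46, value 184
- A+B+C+E+F+G: weight 49, value 191
Minimum weight: 41 kg.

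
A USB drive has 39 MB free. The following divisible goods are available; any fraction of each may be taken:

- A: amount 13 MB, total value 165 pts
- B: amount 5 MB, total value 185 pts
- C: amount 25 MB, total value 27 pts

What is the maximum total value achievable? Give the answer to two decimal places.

372.68

Take in order of value per unit:
- B (185/5 per unit): all 5 → value 185, running total 185.00
- A (165/13 per unit): all 13 → value 165, running total 350.00
- C (27/25 per unit): 21 of 25 → value 21×27/25 = 22.6800, running total 372.68
Total 372.68.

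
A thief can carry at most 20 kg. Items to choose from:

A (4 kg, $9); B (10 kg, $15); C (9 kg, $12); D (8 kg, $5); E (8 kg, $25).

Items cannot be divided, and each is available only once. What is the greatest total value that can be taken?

Check high-value combinations within 20 kg:
- B+E: weight 10+8=18, value 15+25=40
- A+D+E: weight 4+8+8=20, value 9+5+25=39
- C+E: weight 9+8=17, value 12+25=37
Best: $40.

$40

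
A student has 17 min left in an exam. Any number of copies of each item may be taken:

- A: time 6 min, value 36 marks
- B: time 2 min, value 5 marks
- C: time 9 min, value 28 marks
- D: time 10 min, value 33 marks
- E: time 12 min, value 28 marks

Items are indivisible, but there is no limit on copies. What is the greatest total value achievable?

Best value-per-unit is A at 36/6; filling with it alone gives 2×36 = 72.
Optimal mix: 2×A + 2×B → time 16, value 82.

82 marks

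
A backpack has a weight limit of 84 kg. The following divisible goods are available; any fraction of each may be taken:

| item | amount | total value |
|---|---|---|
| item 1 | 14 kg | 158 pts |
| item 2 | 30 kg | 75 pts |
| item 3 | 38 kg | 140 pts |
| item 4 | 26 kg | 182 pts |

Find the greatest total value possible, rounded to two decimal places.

495.00

Take in order of value per unit:
- item 1 (158/14 per unit): all 14 → value 158, running total 158.00
- item 4 (182/26 per unit): all 26 → value 182, running total 340.00
- item 3 (140/38 per unit): all 38 → value 140, running total 480.00
- item 2 (75/30 per unit): 6 of 30 → value 6×75/30 = 15.0000, running total 495.00
Total 495.00.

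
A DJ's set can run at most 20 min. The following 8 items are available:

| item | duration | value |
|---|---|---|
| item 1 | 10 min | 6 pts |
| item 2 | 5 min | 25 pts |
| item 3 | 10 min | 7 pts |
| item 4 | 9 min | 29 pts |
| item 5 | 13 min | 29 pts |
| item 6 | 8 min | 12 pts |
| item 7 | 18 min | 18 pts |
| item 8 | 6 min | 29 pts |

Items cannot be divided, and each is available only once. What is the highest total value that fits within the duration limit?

83 pts

Check high-value combinations within 20 min:
- item 2+item 4+item 8: duration 5+9+6=20, value 25+29+29=83
- item 2+item 6+item 8: duration 5+8+6=19, value 25+12+29=66
- item 4+item 8: duration 9+6=15, value 29+29=58
Best: 83 pts.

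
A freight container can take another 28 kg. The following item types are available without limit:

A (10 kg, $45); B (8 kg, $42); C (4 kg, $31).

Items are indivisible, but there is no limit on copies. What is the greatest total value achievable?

Best value-per-unit is C at 31/4, and filling with it alone uses weight 7×4=28. No mix of the others beats 7×31 = 217.

$217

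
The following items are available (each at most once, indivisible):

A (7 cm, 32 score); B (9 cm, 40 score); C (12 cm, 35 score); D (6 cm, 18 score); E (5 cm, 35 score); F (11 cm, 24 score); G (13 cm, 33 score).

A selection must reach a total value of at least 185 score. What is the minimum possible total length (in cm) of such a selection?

Subsets with value ≥ 185, sorted by total length:
- A+B+C+D+E+G: length 52, value 193
- B+C+D+E+F+G: length 56, value 185
- A+B+C+E+F+G: length 57, value 199
- A+B+C+D+E+F+G: length 63, value 217
Minimum length: 52 cm.

52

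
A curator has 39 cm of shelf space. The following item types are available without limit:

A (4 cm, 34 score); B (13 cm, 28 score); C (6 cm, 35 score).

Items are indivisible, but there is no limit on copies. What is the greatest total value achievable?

Best value-per-unit is A at 34/4; filling with it alone gives 9×34 = 306.
Optimal mix: 8×A + 1×C → length 38, value 307.

307 score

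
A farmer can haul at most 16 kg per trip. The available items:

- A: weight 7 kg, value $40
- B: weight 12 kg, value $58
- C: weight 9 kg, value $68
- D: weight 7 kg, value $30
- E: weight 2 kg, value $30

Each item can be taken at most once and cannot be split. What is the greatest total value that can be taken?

$108

Check high-value combinations within 16 kg:
- A+C: weight 7+9=16, value 40+68=108
- A+D+E: weight 7+7+2=16, value 40+30+30=100
- C+E: weight 9+2=11, value 68+30=98
- C+D: weight 9+7=16, value 68+30=98
Best: $108.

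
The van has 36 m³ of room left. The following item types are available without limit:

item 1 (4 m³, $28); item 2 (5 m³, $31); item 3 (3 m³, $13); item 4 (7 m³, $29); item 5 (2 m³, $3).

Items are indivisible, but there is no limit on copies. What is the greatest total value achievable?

Best value-per-unit is item 1 at 28/4, and filling with it alone uses volume 9×4=36. No mix of the others beats 9×28 = 252.

$252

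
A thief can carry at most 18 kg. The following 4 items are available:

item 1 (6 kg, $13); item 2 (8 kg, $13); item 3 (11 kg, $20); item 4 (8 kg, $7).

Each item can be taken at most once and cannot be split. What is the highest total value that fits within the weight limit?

$33

Check high-value combinations within 18 kg:
- item 1+item 3: weight 6+11=17, value 13+20=33
- item 1+item 2: weight 6+8=14, value 13+13=26
- item 3: weight 11, value 20
- item 1+item 4: weight 6+8=14, value 13+7=20
- item 2+item 4: weight 8+8=16, value 13+7=20
Best: $33.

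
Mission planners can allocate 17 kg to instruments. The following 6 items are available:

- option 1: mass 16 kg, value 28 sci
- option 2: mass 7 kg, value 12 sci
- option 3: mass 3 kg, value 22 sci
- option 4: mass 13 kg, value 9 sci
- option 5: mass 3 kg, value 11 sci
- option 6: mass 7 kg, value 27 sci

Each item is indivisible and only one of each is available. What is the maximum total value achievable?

61 sci

Check high-value combinations within 17 kg:
- option 2+option 3+option 6: mass 7+3+7=17, value 12+22+27=61
- option 3+option 5+option 6: mass 3+3+7=13, value 22+11+27=60
- option 2+option 5+option 6: mass 7+3+7=17, value 12+11+27=50
Best: 61 sci.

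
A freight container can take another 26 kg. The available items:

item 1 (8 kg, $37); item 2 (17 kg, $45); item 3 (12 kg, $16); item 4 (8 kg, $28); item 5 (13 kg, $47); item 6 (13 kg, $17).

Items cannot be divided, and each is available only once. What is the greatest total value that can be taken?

$84

Check high-value combinations within 26 kg:
- item 1+item 5: weight 8+13=21, value 37+47=84
- item 1+item 2: weight 8+17=25, value 37+45=82
- item 4+item 5: weight 8+13=21, value 28+47=75
- item 2+item 4: weight 17+8=25, value 45+28=73
- item 1+item 4: weight 8+8=16, value 37+28=65
Best: $84.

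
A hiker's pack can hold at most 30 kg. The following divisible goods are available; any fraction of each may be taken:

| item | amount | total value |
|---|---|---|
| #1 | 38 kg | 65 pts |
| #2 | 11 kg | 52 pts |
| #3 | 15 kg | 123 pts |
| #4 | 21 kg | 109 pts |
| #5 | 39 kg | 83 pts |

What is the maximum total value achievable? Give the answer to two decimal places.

Take in order of value per unit:
- #3 (123/15 per unit): all 15 → value 123, running total 123.00
- #4 (109/21 per unit): 15 of 21 → value 15×109/21 = 77.8571, running total 200.86
Total 200.86.

200.86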